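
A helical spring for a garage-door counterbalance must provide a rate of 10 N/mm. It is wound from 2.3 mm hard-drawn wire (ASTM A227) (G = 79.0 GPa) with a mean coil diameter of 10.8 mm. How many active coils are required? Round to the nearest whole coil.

N_a = Gd⁴/(8D³k) = (79.0×10³ × 2.3⁴)/(8 × 10.8³ × 10)
    = 2.21074e+06 / 100777 = 21.94 → 22 coils

22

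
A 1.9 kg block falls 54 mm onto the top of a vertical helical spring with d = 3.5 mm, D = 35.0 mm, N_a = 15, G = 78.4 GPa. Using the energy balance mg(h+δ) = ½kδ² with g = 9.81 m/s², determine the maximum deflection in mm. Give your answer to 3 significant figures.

k = Gd⁴/(8D³N_a) = (78.4×10³)(3.5⁴)/(8·35.0³·15) = 2.2867 N/mm
W = mg = 1.9 × 9.81 = 18.639 N
½kδ² − Wδ − Wh = 0 → δ = (W + √(W² + 2kWh))/k
δ = (18.639 + √(347.41 + 4603.09))/2.2867 = (18.639 + 70.36)/2.2867 = 38.921 mm

38.9 mm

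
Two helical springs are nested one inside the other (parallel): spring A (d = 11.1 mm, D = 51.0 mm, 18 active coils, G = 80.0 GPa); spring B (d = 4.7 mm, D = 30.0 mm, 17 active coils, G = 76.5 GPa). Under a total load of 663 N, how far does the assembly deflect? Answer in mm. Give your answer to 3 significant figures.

8.99 mm

k_A = Gd⁴/(8D³N_a) = (80.0×10³)(11.1⁴)/(8·51.0³·18) = 63.578 N/mm
k_B = Gd⁴/(8D³N_a) = (76.5×10³)(4.7⁴)/(8·30.0³·17) = 10.166 N/mm
Parallel: k_eq = 63.578 + 10.166 = 73.744 N/mm
δ = F/k_eq = 663/73.744 = 8.9905 mm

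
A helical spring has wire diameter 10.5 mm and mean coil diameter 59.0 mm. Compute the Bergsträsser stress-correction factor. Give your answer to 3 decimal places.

C = D/d = 59.0/10.5 = 5.6190
K_B = (4C+2)/(4C−3) = 24.476/19.476 = 1.2567

1.257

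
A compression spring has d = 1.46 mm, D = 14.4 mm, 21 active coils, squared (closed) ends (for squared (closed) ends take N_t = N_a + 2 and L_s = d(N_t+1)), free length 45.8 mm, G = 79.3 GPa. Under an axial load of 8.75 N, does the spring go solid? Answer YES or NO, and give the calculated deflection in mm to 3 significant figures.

YES, δ = 12.2 mm

k = Gd⁴/(8D³N_a) = (79.3×10³)(1.46⁴)/(8·14.4³·21) = 0.71827 N/mm
N_t = 23; L_s = 1.46·24 = 35.04 mm; δ_solid = L₀ − L_s = 45.8 − 35.04 = 10.76 mm
δ = F/k = 8.75/0.71827 = 12.182 mm
δ ≥ δ_solid → spring goes solid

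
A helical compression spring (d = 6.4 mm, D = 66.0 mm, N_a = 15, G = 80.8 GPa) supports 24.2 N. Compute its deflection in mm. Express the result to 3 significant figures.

k = Gd⁴/(8D³N_a) = (80.8×10³)(6.4⁴)/(8·66.0³·15) = 3.9293 N/mm
δ = F/k = 24.2 / 3.9293 = 6.1588 mm

6.16 mm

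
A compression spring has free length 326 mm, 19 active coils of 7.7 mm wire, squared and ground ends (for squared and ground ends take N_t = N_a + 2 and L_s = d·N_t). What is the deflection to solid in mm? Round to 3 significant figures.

164 mm

N_t = 21; L_s = 7.7·21 = 161.7 mm
δ_solid = L₀ − L_s = 326 − 161.7 = 164.3 mm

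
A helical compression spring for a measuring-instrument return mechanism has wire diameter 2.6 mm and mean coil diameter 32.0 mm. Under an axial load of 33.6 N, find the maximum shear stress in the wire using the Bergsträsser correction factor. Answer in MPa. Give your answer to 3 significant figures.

173 MPa

Spring index C = D/d = 32.0/2.6 = 12.3077
K_B = (4C+2)/(4C−3) = 51.231/46.231 = 1.1082
τ₀ = 8FD/(πd³) = 8·33.6·32.0/(π·2.6³) = 8601.6/55.217 = 155.78 MPa
τ_max = K·τ₀ = 1.1082 × 155.78 = 172.63 MPa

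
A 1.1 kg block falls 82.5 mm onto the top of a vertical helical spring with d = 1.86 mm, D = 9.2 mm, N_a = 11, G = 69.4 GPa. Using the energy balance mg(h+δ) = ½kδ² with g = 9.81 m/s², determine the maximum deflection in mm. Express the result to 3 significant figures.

k = Gd⁴/(8D³N_a) = (69.4×10³)(1.86⁴)/(8·9.2³·11) = 12.122 N/mm
W = mg = 1.1 × 9.81 = 10.791 N
½kδ² − Wδ − Wh = 0 → δ = (W + √(W² + 2kWh))/k
δ = (10.791 + √(116.45 + 21582.9))/12.122 = (10.791 + 147.31)/12.122 = 13.043 mm

13.0 mm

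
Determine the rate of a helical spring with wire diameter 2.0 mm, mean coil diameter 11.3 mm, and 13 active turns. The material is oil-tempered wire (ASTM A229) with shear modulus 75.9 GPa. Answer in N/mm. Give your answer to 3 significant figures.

k = Gd⁴/(8D³N_a) = (75.9×10³ × 2.0⁴) / (8 × 11.3³ × 13)
  = 1.2144e+06 / 150061 = 8.0927 N/mm

8.09 N/mm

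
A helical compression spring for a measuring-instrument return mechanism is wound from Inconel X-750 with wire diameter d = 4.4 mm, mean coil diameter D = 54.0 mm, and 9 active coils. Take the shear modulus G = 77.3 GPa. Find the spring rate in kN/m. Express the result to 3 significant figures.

k = Gd⁴/(8D³N_a) = (77.3×10³ × 4.4⁴) / (8 × 54.0³ × 9)
  = 2.89728e+07 / 1.13374e+07 = 2.5555 N/mm

2.56 kN/m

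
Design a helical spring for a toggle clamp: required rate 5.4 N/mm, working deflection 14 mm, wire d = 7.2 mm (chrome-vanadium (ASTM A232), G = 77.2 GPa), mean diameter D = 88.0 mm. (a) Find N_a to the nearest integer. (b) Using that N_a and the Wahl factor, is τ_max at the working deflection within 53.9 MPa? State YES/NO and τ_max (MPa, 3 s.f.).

N_a = Gd⁴/(8D³k) = (77.2×10³)(7.2⁴)/(8·88.0³·5.4) = 7.047 → N_a = 7
Actual rate k = Gd⁴/(8D³·7) = 5.4364 N/mm
Working load F = kδ = 5.4364·14 = 76.11 N
C = 88.0/7.2 = 12.2222; K_W = (4C−1)/(4C−4)+0.615/C = 1.1171
τ_max = K_W·8FD/(πd³) = 1.1171·45.695 = 51.048 MPa
τ_max ≤ 53.9 MPa → acceptable

(a) 7 coils; (b) YES, τ_max = 51.0 MPa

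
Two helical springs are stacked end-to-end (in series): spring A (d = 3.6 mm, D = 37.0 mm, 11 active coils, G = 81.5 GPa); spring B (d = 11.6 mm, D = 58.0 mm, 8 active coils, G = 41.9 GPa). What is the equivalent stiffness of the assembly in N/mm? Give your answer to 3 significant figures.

k_A = Gd⁴/(8D³N_a) = (81.5×10³)(3.6⁴)/(8·37.0³·11) = 3.071 N/mm
k_B = Gd⁴/(8D³N_a) = (41.9×10³)(11.6⁴)/(8·58.0³·8) = 60.755 N/mm
Series: 1/k_eq = 1/3.071 + 1/60.755 = 0.34209; k_eq = 2.9232 N/mm

2.92 N/mm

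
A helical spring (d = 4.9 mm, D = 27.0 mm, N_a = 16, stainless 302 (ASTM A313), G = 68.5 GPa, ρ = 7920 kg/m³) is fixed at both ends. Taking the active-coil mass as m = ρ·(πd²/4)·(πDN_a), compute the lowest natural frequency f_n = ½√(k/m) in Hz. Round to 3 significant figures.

139 Hz

k = Gd⁴/(8D³N_a) = (68.5×10³)(4.9⁴)/(8·27.0³·16) = 15.674 N/mm = 15674 N/m
Wire length L = πDN_a = π·27.0·16 = 1357.2 mm
m = ρ·(πd²/4)·L = 7920 × 18.857×10⁻⁶ m² × 1.3572 m = 0.20269 kg
f_n = ½√(k/m) = 0.5·√(15674/0.20269) = 0.5·√(77327) = 139.04 Hz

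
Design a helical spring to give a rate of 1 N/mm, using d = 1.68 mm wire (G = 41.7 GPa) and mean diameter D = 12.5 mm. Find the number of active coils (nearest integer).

21

N_a = Gd⁴/(8D³k) = (41.7×10³ × 1.68⁴)/(8 × 12.5³ × 1)
    = 332180 / 15625 = 21.26 → 21 coils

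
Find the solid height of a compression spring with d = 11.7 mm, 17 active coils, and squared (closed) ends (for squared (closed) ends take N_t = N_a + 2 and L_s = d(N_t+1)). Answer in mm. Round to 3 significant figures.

squared (closed) ends: N_t = N_a + 2 = 17 + 2 = 19
L_s = d·(N_t+1) = 11.7 × 20 = 234 mm

234 mm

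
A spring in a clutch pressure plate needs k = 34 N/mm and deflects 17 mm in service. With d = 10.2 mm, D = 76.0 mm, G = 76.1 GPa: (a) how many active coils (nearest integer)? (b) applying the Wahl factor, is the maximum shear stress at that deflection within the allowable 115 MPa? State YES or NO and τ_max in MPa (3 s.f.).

N_a = Gd⁴/(8D³k) = (76.1×10³)(10.2⁴)/(8·76.0³·34) = 6.899 → N_a = 7
Actual rate k = Gd⁴/(8D³·7) = 33.509 N/mm
Working load F = kδ = 33.509·17 = 569.65 N
C = 76.0/10.2 = 7.4510; K_W = (4C−1)/(4C−4)+0.615/C = 1.1988
τ_max = K_W·8FD/(πd³) = 1.1988·103.89 = 124.54 MPa
τ_max > 115 MPa → exceeds allowable

(a) 7 coils; (b) NO, τ_max = 125 MPa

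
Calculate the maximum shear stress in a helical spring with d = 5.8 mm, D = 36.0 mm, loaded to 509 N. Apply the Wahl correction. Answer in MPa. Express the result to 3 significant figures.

297 MPa

Spring index C = D/d = 36.0/5.8 = 6.2069
K_W = (4C−1)/(4C−4) + 0.615/C = 23.828/20.828 + 0.0991 = 1.2431
τ₀ = 8FD/(πd³) = 8·509·36.0/(π·5.8³) = 146592/612.96 = 239.15 MPa
τ_max = K·τ₀ = 1.2431 × 239.15 = 297.3 MPa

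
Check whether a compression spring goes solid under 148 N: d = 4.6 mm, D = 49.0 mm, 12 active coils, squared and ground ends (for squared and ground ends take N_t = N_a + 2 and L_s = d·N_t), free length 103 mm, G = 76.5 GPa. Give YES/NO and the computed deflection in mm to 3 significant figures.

YES, δ = 48.8 mm

k = Gd⁴/(8D³N_a) = (76.5×10³)(4.6⁴)/(8·49.0³·12) = 3.0327 N/mm
N_t = 14; L_s = 4.6·14 = 64.4 mm; δ_solid = L₀ − L_s = 103 − 64.4 = 38.6 mm
δ = F/k = 148/3.0327 = 48.801 mm
δ ≥ δ_solid → spring goes solid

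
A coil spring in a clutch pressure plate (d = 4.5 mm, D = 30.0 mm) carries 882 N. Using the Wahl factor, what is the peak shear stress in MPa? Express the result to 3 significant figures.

Spring index C = D/d = 30.0/4.5 = 6.6667
K_W = (4C−1)/(4C−4) + 0.615/C = 25.667/22.667 + 0.0922 = 1.2246
τ₀ = 8FD/(πd³) = 8·882·30.0/(π·4.5³) = 211680/286.28 = 739.42 MPa
τ_max = K·τ₀ = 1.2246 × 739.42 = 905.5 MPa

905 MPa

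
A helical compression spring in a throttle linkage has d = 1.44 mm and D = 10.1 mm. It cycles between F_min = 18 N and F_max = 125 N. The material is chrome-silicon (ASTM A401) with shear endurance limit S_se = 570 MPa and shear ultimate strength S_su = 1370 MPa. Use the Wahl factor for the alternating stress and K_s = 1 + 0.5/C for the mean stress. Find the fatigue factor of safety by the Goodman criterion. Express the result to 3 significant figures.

C = D/d = 10.1/1.44 = 7.0139; K_W = (4C−1)/(4C−4)+0.615/C = 1.2124; K_s = 1+0.5/C = 1.0713
F_a = (F_max−F_min)/2 = 53.5 N; F_m = (F_max+F_min)/2 = 71.5 N
τ_a = K_W·8F_aD/(πd³) = 1.2124 × 460.82 = 558.69 MPa
τ_m = K_s·8F_mD/(πd³) = 1.0713 × 615.86 = 659.76 MPa
Goodman: 1/n_f = τ_a/S_se + τ_m/S_su = 558.69/570 + 659.76/1370 = 0.98016 + 0.48158 = 1.4617
n_f = 1/1.4617 = 0.6841

0.684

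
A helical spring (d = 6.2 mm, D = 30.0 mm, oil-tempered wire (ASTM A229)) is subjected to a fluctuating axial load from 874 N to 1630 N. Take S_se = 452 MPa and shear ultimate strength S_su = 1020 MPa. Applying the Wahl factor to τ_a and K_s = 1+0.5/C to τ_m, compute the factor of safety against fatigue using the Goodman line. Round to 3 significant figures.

C = D/d = 30.0/6.2 = 4.8387; K_W = (4C−1)/(4C−4)+0.615/C = 1.3225; K_s = 1+0.5/C = 1.1033
F_a = (F_max−F_min)/2 = 378 N; F_m = (F_max+F_min)/2 = 1252 N
τ_a = K_W·8F_aD/(πd³) = 1.3225 × 121.17 = 160.24 MPa
τ_m = K_s·8F_mD/(πd³) = 1.1033 × 401.32 = 442.79 MPa
Goodman: 1/n_f = τ_a/S_se + τ_m/S_su = 160.24/452 + 442.79/1020 = 0.35451 + 0.43411 = 0.78862
n_f = 1/0.78862 = 1.268

1.27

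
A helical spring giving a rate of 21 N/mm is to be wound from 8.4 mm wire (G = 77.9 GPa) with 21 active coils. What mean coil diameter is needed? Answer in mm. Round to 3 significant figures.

47.9 mm

D = (Gd⁴/(8N_a·k))^(1/3) = (77.9×10³·8.4⁴/(8·21·21))^(1/3)
  = (109932)^(1/3) = 47.9044 mm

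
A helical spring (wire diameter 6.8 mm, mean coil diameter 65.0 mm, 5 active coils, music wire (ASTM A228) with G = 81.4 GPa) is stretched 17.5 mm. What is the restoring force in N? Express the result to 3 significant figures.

k = Gd⁴/(8D³N_a) = (81.4×10³)(6.8⁴)/(8·65.0³·5) = 15.844 N/mm
F = k·δ = 15.844 × 17.5 = 277.27 N

277 N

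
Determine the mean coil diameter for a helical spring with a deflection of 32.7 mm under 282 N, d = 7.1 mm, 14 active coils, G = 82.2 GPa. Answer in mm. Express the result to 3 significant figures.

Required rate k = F/δ = 282/32.7 = 8.6239 N/mm
D = (Gd⁴/(8N_a·k))^(1/3) = (82.2×10³·7.1⁴/(8·14·8.6239))^(1/3)
  = (216265)^(1/3) = 60.0245 mm

60.0 mm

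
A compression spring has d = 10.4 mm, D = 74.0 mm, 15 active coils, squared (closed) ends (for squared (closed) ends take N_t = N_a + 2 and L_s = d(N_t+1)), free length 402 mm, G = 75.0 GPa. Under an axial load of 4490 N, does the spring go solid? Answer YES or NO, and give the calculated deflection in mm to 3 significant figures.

YES, δ = 249 mm

k = Gd⁴/(8D³N_a) = (75.0×10³)(10.4⁴)/(8·74.0³·15) = 18.043 N/mm
N_t = 17; L_s = 10.4·18 = 187.2 mm; δ_solid = L₀ − L_s = 402 − 187.2 = 214.8 mm
δ = F/k = 4490/18.043 = 248.84 mm
δ ≥ δ_solid → spring goes solid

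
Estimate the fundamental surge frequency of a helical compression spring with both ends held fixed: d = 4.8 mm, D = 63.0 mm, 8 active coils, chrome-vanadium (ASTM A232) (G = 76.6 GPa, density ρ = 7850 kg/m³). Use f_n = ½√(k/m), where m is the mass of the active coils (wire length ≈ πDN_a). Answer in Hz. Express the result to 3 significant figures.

k = Gd⁴/(8D³N_a) = (76.6×10³)(4.8⁴)/(8·63.0³·8) = 2.5409 N/mm = 2540.9 N/m
Wire length L = πDN_a = π·63.0·8 = 1583.4 mm
m = ρ·(πd²/4)·L = 7850 × 18.096×10⁻⁶ m² × 1.5834 m = 0.22492 kg
f_n = ½√(k/m) = 0.5·√(2540.9/0.22492) = 0.5·√(11297) = 53.144 Hz

53.1 Hz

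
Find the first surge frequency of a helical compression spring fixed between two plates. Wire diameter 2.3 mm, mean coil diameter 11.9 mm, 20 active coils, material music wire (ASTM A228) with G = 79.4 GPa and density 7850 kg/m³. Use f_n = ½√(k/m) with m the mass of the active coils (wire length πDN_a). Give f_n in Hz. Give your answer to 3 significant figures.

k = Gd⁴/(8D³N_a) = (79.4×10³)(2.3⁴)/(8·11.9³·20) = 8.2408 N/mm = 8240.8 N/m
Wire length L = πDN_a = π·11.9·20 = 747.7 mm
m = ρ·(πd²/4)·L = 7850 × 4.1548×10⁻⁶ m² × 0.7477 m = 0.024386 kg
f_n = ½√(k/m) = 0.5·√(8240.8/0.024386) = 0.5·√(3.3793e+05) = 290.66 Hz

291 Hz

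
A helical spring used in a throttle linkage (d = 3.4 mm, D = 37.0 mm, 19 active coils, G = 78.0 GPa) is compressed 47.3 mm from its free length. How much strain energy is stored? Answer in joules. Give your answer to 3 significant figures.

k = Gd⁴/(8D³N_a) = (78.0×10³)(3.4⁴)/(8·37.0³·19) = 1.3538 N/mm
U = ½kδ² = 0.5 × 1.3538 × 47.3² = 1514.4 N·mm = 1.5144 J

1.51 J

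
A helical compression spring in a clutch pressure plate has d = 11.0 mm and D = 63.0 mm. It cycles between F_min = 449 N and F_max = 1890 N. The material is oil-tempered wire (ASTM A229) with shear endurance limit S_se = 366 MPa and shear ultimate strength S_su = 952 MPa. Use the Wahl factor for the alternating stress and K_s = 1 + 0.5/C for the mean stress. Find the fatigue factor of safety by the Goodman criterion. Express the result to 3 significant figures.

C = D/d = 63.0/11.0 = 5.7273; K_W = (4C−1)/(4C−4)+0.615/C = 1.2660; K_s = 1+0.5/C = 1.0873
F_a = (F_max−F_min)/2 = 720.5 N; F_m = (F_max+F_min)/2 = 1169.5 N
τ_a = K_W·8F_aD/(πd³) = 1.2660 × 86.843 = 109.95 MPa
τ_m = K_s·8F_mD/(πd³) = 1.0873 × 140.96 = 153.27 MPa
Goodman: 1/n_f = τ_a/S_se + τ_m/S_su = 109.95/366 + 153.27/952 = 0.30040 + 0.16100 = 0.4614
n_f = 1/0.4614 = 2.167

2.17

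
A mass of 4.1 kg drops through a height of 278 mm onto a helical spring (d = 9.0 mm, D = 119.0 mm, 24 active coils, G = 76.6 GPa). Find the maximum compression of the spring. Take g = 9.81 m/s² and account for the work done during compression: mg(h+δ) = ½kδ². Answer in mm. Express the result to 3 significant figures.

k = Gd⁴/(8D³N_a) = (76.6×10³)(9.0⁴)/(8·119.0³·24) = 1.5533 N/mm
W = mg = 4.1 × 9.81 = 40.221 N
½kδ² − Wδ − Wh = 0 → δ = (W + √(W² + 2kWh))/k
δ = (40.221 + √(1617.7 + 34736.4))/1.5533 = (40.221 + 190.67)/1.5533 = 148.64 mm

149 mm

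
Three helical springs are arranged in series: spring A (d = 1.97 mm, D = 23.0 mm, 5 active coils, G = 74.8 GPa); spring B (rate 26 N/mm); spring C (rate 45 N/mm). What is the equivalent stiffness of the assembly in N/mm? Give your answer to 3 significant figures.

2.03 N/mm

k_A = Gd⁴/(8D³N_a) = (74.8×10³)(1.97⁴)/(8·23.0³·5) = 2.3149 N/mm
Series: 1/k_eq = 1/2.3149 + 1/26 + 1/45 = 0.49268; k_eq = 2.0297 N/mm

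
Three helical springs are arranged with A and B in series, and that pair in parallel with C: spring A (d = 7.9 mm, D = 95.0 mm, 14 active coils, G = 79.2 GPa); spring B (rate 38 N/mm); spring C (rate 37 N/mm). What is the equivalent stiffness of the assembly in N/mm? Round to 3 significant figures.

40.0 N/mm

k_A = Gd⁴/(8D³N_a) = (79.2×10³)(7.9⁴)/(8·95.0³·14) = 3.2125 N/mm
Springs A,B series: k_AB = 1/(1/3.2125+1/38) = 2.9621 N/mm; parallel with C: k_eq = 2.9621+37 = 39.962 N/mm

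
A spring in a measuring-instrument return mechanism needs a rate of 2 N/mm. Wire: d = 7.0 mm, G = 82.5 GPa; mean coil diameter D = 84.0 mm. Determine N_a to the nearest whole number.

N_a = Gd⁴/(8D³k) = (82.5×10³ × 7.0⁴)/(8 × 84.0³ × 2)
    = 1.98082e+08 / 9.48326e+06 = 20.89 → 21 coils

21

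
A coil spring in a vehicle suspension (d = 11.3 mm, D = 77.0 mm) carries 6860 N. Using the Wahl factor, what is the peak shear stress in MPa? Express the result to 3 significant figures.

1140 MPa

Spring index C = D/d = 77.0/11.3 = 6.8142
K_W = (4C−1)/(4C−4) + 0.615/C = 26.257/23.257 + 0.0903 = 1.2192
τ₀ = 8FD/(πd³) = 8·6860·77.0/(π·11.3³) = 4.22576e+06/4533 = 932.22 MPa
τ_max = K·τ₀ = 1.2192 × 932.22 = 1136.6 MPa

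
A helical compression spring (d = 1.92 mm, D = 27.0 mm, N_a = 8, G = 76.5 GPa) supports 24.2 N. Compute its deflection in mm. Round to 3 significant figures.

29.3 mm

k = Gd⁴/(8D³N_a) = (76.5×10³)(1.92⁴)/(8·27.0³·8) = 0.82527 N/mm
δ = F/k = 24.2 / 0.82527 = 29.324 mm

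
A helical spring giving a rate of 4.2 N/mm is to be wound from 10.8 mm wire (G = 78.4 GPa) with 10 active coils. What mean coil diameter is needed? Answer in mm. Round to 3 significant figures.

D = (Gd⁴/(8N_a·k))^(1/3) = (78.4×10³·10.8⁴/(8·10·4.2))^(1/3)
  = (3.17447e+06)^(1/3) = 146.9684 mm

147 mm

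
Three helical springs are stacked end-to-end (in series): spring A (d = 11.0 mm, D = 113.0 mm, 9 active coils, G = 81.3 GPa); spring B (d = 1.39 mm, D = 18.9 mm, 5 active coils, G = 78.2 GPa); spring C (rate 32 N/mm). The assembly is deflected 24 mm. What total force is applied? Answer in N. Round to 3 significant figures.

23.0 N

k_A = Gd⁴/(8D³N_a) = (81.3×10³)(11.0⁴)/(8·113.0³·9) = 11.458 N/mm
k_B = Gd⁴/(8D³N_a) = (78.2×10³)(1.39⁴)/(8·18.9³·5) = 1.081 N/mm
Series: 1/k_eq = 1/11.458 + 1/1.081 + 1/32 = 1.0436; k_eq = 0.95821 N/mm
F = k_eq·δ = 0.95821·24 = 22.997 N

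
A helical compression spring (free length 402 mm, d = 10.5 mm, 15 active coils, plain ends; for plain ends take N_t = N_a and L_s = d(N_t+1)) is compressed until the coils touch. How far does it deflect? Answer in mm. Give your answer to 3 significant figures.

N_t = 15; L_s = 10.5·16 = 168 mm
δ_solid = L₀ − L_s = 402 − 168 = 234 mm

234 mm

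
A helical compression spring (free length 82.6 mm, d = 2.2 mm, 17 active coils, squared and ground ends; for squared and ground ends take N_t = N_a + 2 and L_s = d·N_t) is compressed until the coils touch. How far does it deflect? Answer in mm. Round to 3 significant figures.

40.8 mm

N_t = 19; L_s = 2.2·19 = 41.8 mm
δ_solid = L₀ − L_s = 82.6 − 41.8 = 40.8 mm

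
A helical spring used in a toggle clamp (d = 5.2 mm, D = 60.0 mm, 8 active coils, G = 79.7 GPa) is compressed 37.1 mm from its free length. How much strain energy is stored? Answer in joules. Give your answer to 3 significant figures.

2.90 J

k = Gd⁴/(8D³N_a) = (79.7×10³)(5.2⁴)/(8·60.0³·8) = 4.2154 N/mm
U = ½kδ² = 0.5 × 4.2154 × 37.1² = 2901.1 N·mm = 2.9011 J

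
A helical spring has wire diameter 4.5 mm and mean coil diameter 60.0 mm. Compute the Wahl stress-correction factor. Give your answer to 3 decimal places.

C = D/d = 60.0/4.5 = 13.3333
K_W = (4C−1)/(4C−4) + 0.615/C = 52.333/49.333 + 0.0461 = 1.1069

1.107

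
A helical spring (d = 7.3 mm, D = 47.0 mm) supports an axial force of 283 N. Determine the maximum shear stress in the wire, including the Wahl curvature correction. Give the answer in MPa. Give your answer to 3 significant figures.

Spring index C = D/d = 47.0/7.3 = 6.4384
K_W = (4C−1)/(4C−4) + 0.615/C = 24.753/21.753 + 0.0955 = 1.2334
τ₀ = 8FD/(πd³) = 8·283·47.0/(π·7.3³) = 106408/1222.1 = 87.067 MPa
τ_max = K·τ₀ = 1.2334 × 87.067 = 107.39 MPa

107 MPa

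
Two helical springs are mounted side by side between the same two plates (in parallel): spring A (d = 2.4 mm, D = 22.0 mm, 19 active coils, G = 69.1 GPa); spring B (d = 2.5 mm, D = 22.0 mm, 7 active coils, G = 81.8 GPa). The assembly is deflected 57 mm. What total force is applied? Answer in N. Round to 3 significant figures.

k_A = Gd⁴/(8D³N_a) = (69.1×10³)(2.4⁴)/(8·22.0³·19) = 1.4165 N/mm
k_B = Gd⁴/(8D³N_a) = (81.8×10³)(2.5⁴)/(8·22.0³·7) = 5.3587 N/mm
Parallel: k_eq = 1.4165 + 5.3587 = 6.7752 N/mm
F = k_eq·δ = 6.7752·57 = 386.18 N

386 N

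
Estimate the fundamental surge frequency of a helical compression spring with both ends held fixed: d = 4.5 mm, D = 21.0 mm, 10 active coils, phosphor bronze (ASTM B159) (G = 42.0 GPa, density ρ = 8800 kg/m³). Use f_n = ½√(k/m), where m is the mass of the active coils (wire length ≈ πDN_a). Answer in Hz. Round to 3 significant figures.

k = Gd⁴/(8D³N_a) = (42.0×10³)(4.5⁴)/(8·21.0³·10) = 23.246 N/mm = 23246 N/m
Wire length L = πDN_a = π·21.0·10 = 659.73 mm
m = ρ·(πd²/4)·L = 8800 × 15.904×10⁻⁶ m² × 0.65973 m = 0.092335 kg
f_n = ½√(k/m) = 0.5·√(23246/0.092335) = 0.5·√(2.5176e+05) = 250.88 Hz

251 Hz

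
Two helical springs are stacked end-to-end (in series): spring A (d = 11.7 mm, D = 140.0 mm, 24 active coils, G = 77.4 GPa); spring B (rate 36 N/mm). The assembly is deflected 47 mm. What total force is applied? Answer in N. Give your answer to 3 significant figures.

k_A = Gd⁴/(8D³N_a) = (77.4×10³)(11.7⁴)/(8·140.0³·24) = 2.753 N/mm
Series: 1/k_eq = 1/2.753 + 1/36 = 0.39102; k_eq = 2.5574 N/mm
F = k_eq·δ = 2.5574·47 = 120.2 N

120 N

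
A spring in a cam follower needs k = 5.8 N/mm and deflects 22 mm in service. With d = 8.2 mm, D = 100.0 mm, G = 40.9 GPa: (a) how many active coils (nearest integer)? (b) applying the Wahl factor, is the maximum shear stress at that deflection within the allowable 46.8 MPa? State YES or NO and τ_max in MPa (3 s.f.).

N_a = Gd⁴/(8D³k) = (40.9×10³)(8.2⁴)/(8·100.0³·5.8) = 3.985 → N_a = 4
Actual rate k = Gd⁴/(8D³·4) = 5.7787 N/mm
Working load F = kδ = 5.7787·22 = 127.13 N
C = 100.0/8.2 = 12.1951; K_W = (4C−1)/(4C−4)+0.615/C = 1.1174
τ_max = K_W·8FD/(πd³) = 1.1174·58.715 = 65.61 MPa
τ_max > 46.8 MPa → exceeds allowable

(a) 4 coils; (b) NO, τ_max = 65.6 MPa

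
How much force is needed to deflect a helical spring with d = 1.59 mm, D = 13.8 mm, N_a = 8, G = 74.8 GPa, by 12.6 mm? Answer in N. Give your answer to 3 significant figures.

35.8 N

k = Gd⁴/(8D³N_a) = (74.8×10³)(1.59⁴)/(8·13.8³·8) = 2.8423 N/mm
F = k·δ = 2.8423 × 12.6 = 35.813 N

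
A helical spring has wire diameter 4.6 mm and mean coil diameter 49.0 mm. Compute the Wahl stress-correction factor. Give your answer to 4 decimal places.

1.1354

C = D/d = 49.0/4.6 = 10.6522
K_W = (4C−1)/(4C−4) + 0.615/C = 41.609/38.609 + 0.0577 = 1.1354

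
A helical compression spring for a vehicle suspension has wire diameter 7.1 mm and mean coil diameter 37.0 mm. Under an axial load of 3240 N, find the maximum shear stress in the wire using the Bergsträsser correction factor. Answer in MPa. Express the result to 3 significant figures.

Spring index C = D/d = 37.0/7.1 = 5.2113
K_B = (4C+2)/(4C−3) = 22.845/17.845 = 1.2802
τ₀ = 8FD/(πd³) = 8·3240·37.0/(π·7.1³) = 959040/1124.4 = 852.93 MPa
τ_max = K·τ₀ = 1.2802 × 852.93 = 1091.9 MPa

1090 MPa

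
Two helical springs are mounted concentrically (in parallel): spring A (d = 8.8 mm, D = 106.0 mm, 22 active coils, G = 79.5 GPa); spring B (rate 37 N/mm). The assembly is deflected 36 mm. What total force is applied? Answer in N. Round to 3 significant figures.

k_A = Gd⁴/(8D³N_a) = (79.5×10³)(8.8⁴)/(8·106.0³·22) = 2.2744 N/mm
Parallel: k_eq = 2.2744 + 37 = 39.274 N/mm
F = k_eq·δ = 39.274·36 = 1413.9 N

1410 N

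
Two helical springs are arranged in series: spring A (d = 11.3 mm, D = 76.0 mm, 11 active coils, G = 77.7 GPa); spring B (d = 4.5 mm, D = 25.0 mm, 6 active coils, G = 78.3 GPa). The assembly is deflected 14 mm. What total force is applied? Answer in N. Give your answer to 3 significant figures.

k_A = Gd⁴/(8D³N_a) = (77.7×10³)(11.3⁴)/(8·76.0³·11) = 32.795 N/mm
k_B = Gd⁴/(8D³N_a) = (78.3×10³)(4.5⁴)/(8·25.0³·6) = 42.811 N/mm
Series: 1/k_eq = 1/32.795 + 1/42.811 = 0.053851; k_eq = 18.57 N/mm
F = k_eq·δ = 18.57·14 = 259.98 N

260 N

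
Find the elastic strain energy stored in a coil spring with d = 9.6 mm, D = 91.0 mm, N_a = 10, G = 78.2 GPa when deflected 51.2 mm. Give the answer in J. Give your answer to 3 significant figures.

k = Gd⁴/(8D³N_a) = (78.2×10³)(9.6⁴)/(8·91.0³·10) = 11.017 N/mm
U = ½kδ² = 0.5 × 11.017 × 51.2² = 14441 N·mm = 14.441 J

14.4 J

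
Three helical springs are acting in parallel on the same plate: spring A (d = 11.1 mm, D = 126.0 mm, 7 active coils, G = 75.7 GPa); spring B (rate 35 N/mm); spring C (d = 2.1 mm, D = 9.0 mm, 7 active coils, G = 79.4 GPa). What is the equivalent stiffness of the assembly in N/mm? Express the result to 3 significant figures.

83.1 N/mm

k_A = Gd⁴/(8D³N_a) = (75.7×10³)(11.1⁴)/(8·126.0³·7) = 10.259 N/mm
k_C = Gd⁴/(8D³N_a) = (79.4×10³)(2.1⁴)/(8·9.0³·7) = 37.825 N/mm
Parallel: k_eq = 10.259 + 35 + 37.825 = 83.084 N/mm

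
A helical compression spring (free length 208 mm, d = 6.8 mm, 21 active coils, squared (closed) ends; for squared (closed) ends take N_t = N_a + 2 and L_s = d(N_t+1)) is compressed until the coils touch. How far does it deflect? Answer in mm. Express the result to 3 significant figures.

N_t = 23; L_s = 6.8·24 = 163.2 mm
δ_solid = L₀ − L_s = 208 − 163.2 = 44.8 mm

44.8 mm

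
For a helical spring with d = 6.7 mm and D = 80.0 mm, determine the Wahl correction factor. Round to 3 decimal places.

C = D/d = 80.0/6.7 = 11.9403
K_W = (4C−1)/(4C−4) + 0.615/C = 46.761/43.761 + 0.0515 = 1.1201

1.120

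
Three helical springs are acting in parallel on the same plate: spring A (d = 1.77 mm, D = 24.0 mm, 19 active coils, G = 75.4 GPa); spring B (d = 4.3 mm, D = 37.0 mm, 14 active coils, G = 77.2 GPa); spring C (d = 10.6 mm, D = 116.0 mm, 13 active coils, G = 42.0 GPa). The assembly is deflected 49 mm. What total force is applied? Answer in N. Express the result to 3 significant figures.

405 N

k_A = Gd⁴/(8D³N_a) = (75.4×10³)(1.77⁴)/(8·24.0³·19) = 0.3522 N/mm
k_B = Gd⁴/(8D³N_a) = (77.2×10³)(4.3⁴)/(8·37.0³·14) = 4.6523 N/mm
k_C = Gd⁴/(8D³N_a) = (42.0×10³)(10.6⁴)/(8·116.0³·13) = 3.2664 N/mm
Parallel: k_eq = 0.3522 + 4.6523 + 3.2664 = 8.2709 N/mm
F = k_eq·δ = 8.2709·49 = 405.27 N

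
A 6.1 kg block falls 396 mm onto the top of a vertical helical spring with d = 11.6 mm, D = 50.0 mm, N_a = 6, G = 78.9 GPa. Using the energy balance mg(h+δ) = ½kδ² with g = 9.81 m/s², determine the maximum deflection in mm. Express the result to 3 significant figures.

k = Gd⁴/(8D³N_a) = (78.9×10³)(11.6⁴)/(8·50.0³·6) = 238.1 N/mm
W = mg = 6.1 × 9.81 = 59.841 N
½kδ² − Wδ − Wh = 0 → δ = (W + √(W² + 2kWh))/k
δ = (59.841 + √(3580.9 + 1.12845e+07))/238.1 = (59.841 + 3359.8)/238.1 = 14.362 mm

14.4 mm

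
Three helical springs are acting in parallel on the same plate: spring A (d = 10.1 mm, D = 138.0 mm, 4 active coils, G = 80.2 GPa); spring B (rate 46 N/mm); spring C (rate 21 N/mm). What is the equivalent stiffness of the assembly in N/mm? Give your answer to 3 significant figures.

76.9 N/mm

k_A = Gd⁴/(8D³N_a) = (80.2×10³)(10.1⁴)/(8·138.0³·4) = 9.9237 N/mm
Parallel: k_eq = 9.9237 + 46 + 21 = 76.924 N/mm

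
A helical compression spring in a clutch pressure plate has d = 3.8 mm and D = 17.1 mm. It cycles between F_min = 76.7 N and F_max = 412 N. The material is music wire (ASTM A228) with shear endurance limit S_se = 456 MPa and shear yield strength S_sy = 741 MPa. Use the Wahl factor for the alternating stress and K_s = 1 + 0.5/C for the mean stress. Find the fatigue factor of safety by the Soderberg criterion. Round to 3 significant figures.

1.46

C = D/d = 17.1/3.8 = 4.5000; K_W = (4C−1)/(4C−4)+0.615/C = 1.3510; K_s = 1+0.5/C = 1.1111
F_a = (F_max−F_min)/2 = 167.65 N; F_m = (F_max+F_min)/2 = 244.35 N
τ_a = K_W·8F_aD/(πd³) = 1.3510 × 133.04 = 179.73 MPa
τ_m = K_s·8F_mD/(πd³) = 1.1111 × 193.91 = 215.45 MPa
Soderberg: 1/n_f = τ_a/S_se + τ_m/S_sy = 179.73/456 + 215.45/741 = 0.39415 + 0.29076 = 0.68491
n_f = 1/0.68491 = 1.46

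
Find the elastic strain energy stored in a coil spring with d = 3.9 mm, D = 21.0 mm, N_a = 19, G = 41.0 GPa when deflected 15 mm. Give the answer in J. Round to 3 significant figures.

0.758 J

k = Gd⁴/(8D³N_a) = (41.0×10³)(3.9⁴)/(8·21.0³·19) = 6.7382 N/mm
U = ½kδ² = 0.5 × 6.7382 × 15² = 758.04 N·mm = 0.75804 J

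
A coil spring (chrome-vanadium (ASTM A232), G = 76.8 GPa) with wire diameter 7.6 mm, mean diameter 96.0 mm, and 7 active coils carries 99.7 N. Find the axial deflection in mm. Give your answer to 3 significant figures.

k = Gd⁴/(8D³N_a) = (76.8×10³)(7.6⁴)/(8·96.0³·7) = 5.1715 N/mm
δ = F/k = 99.7 / 5.1715 = 19.279 mm

19.3 mm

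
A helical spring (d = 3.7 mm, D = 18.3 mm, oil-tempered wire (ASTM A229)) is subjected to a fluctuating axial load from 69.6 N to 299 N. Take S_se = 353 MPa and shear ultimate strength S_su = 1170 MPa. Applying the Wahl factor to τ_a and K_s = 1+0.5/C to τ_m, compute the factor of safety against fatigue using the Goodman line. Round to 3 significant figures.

C = D/d = 18.3/3.7 = 4.9459; K_W = (4C−1)/(4C−4)+0.615/C = 1.3144; K_s = 1+0.5/C = 1.1011
F_a = (F_max−F_min)/2 = 114.7 N; F_m = (F_max+F_min)/2 = 184.3 N
τ_a = K_W·8F_aD/(πd³) = 1.3144 × 105.52 = 138.7 MPa
τ_m = K_s·8F_mD/(πd³) = 1.1011 × 169.56 = 186.7 MPa
Goodman: 1/n_f = τ_a/S_se + τ_m/S_su = 138.7/353 + 186.7/1170 = 0.39292 + 0.15957 = 0.55249
n_f = 1/0.55249 = 1.81

1.81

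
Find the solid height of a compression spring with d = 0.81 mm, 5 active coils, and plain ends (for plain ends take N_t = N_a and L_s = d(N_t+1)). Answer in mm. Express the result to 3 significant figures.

4.86 mm

plain ends: N_t = N_a = 5
L_s = d·(N_t+1) = 0.81 × 6 = 4.86 mm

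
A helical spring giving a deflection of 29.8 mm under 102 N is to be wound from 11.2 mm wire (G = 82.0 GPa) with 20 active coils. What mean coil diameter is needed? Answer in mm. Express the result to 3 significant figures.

133 mm

Required rate k = F/δ = 102/29.8 = 3.4228 N/mm
D = (Gd⁴/(8N_a·k))^(1/3) = (82.0×10³·11.2⁴/(8·20·3.4228))^(1/3)
  = (2.35604e+06)^(1/3) = 133.0640 mm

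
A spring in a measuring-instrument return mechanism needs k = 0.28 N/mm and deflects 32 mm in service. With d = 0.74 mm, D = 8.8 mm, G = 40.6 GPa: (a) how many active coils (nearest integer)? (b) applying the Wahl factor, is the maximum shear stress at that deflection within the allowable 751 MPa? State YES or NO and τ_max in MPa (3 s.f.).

N_a = Gd⁴/(8D³k) = (40.6×10³)(0.74⁴)/(8·8.8³·0.28) = 7.975 → N_a = 8
Actual rate k = Gd⁴/(8D³·8) = 0.27914 N/mm
Working load F = kδ = 0.27914·32 = 8.9325 N
C = 8.8/0.74 = 11.8919; K_W = (4C−1)/(4C−4)+0.615/C = 1.1206
τ_max = K_W·8FD/(πd³) = 1.1206·493.97 = 553.53 MPa
τ_max ≤ 751 MPa → acceptable

(a) 8 coils; (b) YES, τ_max = 554 MPa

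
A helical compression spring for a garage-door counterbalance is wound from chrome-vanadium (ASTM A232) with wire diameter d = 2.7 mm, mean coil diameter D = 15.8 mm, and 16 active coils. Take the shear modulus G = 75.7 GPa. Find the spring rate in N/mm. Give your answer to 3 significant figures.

7.97 N/mm

k = Gd⁴/(8D³N_a) = (75.7×10³ × 2.7⁴) / (8 × 15.8³ × 16)
  = 4.02301e+06 / 504872 = 7.9684 N/mm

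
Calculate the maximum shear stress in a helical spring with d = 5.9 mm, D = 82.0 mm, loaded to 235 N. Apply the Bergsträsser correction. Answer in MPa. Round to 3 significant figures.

262 MPa

Spring index C = D/d = 82.0/5.9 = 13.8983
K_B = (4C+2)/(4C−3) = 57.593/52.593 = 1.0951
τ₀ = 8FD/(πd³) = 8·235·82.0/(π·5.9³) = 154160/645.22 = 238.93 MPa
τ_max = K·τ₀ = 1.0951 × 238.93 = 261.64 MPa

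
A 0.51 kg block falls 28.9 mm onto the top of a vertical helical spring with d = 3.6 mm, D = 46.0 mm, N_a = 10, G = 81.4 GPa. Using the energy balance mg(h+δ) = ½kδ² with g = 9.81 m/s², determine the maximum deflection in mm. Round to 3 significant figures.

16.0 mm

k = Gd⁴/(8D³N_a) = (81.4×10³)(3.6⁴)/(8·46.0³·10) = 1.7558 N/mm
W = mg = 0.51 × 9.81 = 5.0031 N
½kδ² − Wδ − Wh = 0 → δ = (W + √(W² + 2kWh))/k
δ = (5.0031 + √(25.031 + 507.736))/1.7558 = (5.0031 + 23.082)/1.7558 = 15.996 mm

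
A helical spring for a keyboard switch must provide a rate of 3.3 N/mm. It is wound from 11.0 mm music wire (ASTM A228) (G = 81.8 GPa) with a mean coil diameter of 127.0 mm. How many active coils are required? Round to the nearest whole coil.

N_a = Gd⁴/(8D³k) = (81.8×10³ × 11.0⁴)/(8 × 127.0³ × 3.3)
    = 1.19763e+09 / 5.40773e+07 = 22.15 → 22 coils

22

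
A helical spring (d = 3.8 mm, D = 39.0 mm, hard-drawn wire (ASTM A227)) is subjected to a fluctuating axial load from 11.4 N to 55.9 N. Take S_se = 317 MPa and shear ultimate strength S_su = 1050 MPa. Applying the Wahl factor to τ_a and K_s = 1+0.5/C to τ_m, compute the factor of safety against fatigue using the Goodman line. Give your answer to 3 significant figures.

4.86

C = D/d = 39.0/3.8 = 10.2632; K_W = (4C−1)/(4C−4)+0.615/C = 1.1409; K_s = 1+0.5/C = 1.0487
F_a = (F_max−F_min)/2 = 22.25 N; F_m = (F_max+F_min)/2 = 33.65 N
τ_a = K_W·8F_aD/(πd³) = 1.1409 × 40.27 = 45.944 MPa
τ_m = K_s·8F_mD/(πd³) = 1.0487 × 60.903 = 63.87 MPa
Goodman: 1/n_f = τ_a/S_se + τ_m/S_su = 45.944/317 + 63.87/1050 = 0.14493 + 0.06083 = 0.20576
n_f = 1/0.20576 = 4.86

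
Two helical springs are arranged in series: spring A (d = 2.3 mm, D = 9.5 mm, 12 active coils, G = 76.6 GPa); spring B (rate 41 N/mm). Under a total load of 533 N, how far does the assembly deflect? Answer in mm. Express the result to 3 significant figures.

k_A = Gd⁴/(8D³N_a) = (76.6×10³)(2.3⁴)/(8·9.5³·12) = 26.043 N/mm
Series: 1/k_eq = 1/26.043 + 1/41 = 0.062788; k_eq = 15.927 N/mm
δ = F/k_eq = 533/15.927 = 33.466 mm

33.5 mm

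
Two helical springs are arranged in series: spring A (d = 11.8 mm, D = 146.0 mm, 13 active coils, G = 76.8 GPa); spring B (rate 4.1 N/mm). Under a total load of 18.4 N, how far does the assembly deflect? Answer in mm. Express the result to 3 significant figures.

k_A = Gd⁴/(8D³N_a) = (76.8×10³)(11.8⁴)/(8·146.0³·13) = 4.6004 N/mm
Series: 1/k_eq = 1/4.6004 + 1/4.1 = 0.46127; k_eq = 2.1679 N/mm
δ = F/k_eq = 18.4/2.1679 = 8.4874 mm

8.49 mm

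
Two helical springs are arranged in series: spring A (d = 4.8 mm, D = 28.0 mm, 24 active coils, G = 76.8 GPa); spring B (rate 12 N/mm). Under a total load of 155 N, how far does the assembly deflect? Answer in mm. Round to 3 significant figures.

k_A = Gd⁴/(8D³N_a) = (76.8×10³)(4.8⁴)/(8·28.0³·24) = 9.6728 N/mm
Series: 1/k_eq = 1/9.6728 + 1/12 = 0.18672; k_eq = 5.3557 N/mm
δ = F/k_eq = 155/5.3557 = 28.941 mm

28.9 mm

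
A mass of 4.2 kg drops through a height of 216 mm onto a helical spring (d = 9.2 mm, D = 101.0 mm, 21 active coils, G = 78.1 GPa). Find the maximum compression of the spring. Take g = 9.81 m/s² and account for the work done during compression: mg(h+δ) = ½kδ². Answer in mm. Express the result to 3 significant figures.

k = Gd⁴/(8D³N_a) = (78.1×10³)(9.2⁴)/(8·101.0³·21) = 3.2324 N/mm
W = mg = 4.2 × 9.81 = 41.202 N
½kδ² − Wδ − Wh = 0 → δ = (W + √(W² + 2kWh))/k
δ = (41.202 + √(1697.6 + 57534.8))/3.2324 = (41.202 + 243.38)/3.2324 = 88.039 mm

88.0 mm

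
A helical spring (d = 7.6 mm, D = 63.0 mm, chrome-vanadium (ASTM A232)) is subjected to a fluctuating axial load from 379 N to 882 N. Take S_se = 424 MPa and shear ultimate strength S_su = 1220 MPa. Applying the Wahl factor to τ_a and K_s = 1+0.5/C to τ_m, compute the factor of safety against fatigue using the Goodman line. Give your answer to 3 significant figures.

C = D/d = 63.0/7.6 = 8.2895; K_W = (4C−1)/(4C−4)+0.615/C = 1.1771; K_s = 1+0.5/C = 1.0603
F_a = (F_max−F_min)/2 = 251.5 N; F_m = (F_max+F_min)/2 = 630.5 N
τ_a = K_W·8F_aD/(πd³) = 1.1771 × 91.913 = 108.19 MPa
τ_m = K_s·8F_mD/(πd³) = 1.0603 × 230.42 = 244.32 MPa
Goodman: 1/n_f = τ_a/S_se + τ_m/S_su = 108.19/424 + 244.32/1220 = 0.25516 + 0.20026 = 0.45543
n_f = 1/0.45543 = 2.196

2.20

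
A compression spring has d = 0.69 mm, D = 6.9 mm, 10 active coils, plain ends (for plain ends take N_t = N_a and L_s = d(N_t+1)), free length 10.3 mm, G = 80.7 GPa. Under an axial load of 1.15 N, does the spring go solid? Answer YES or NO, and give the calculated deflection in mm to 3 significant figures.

NO, δ = 1.65 mm

k = Gd⁴/(8D³N_a) = (80.7×10³)(0.69⁴)/(8·6.9³·10) = 0.69604 N/mm
N_t = 10; L_s = 0.69·11 = 7.59 mm; δ_solid = L₀ − L_s = 10.3 − 7.59 = 2.71 mm
δ = F/k = 1.15/0.69604 = 1.6522 mm
δ < δ_solid → spring does not go solid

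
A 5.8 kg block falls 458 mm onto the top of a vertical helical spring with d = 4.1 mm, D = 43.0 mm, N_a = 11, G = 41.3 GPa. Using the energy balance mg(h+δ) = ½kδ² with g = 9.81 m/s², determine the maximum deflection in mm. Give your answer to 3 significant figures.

k = Gd⁴/(8D³N_a) = (41.3×10³)(4.1⁴)/(8·43.0³·11) = 1.668 N/mm
W = mg = 5.8 × 9.81 = 56.898 N
½kδ² − Wδ − Wh = 0 → δ = (W + √(W² + 2kWh))/k
δ = (56.898 + √(3237.4 + 86934.1))/1.668 = (56.898 + 300.29)/1.668 = 214.14 mm

214 mm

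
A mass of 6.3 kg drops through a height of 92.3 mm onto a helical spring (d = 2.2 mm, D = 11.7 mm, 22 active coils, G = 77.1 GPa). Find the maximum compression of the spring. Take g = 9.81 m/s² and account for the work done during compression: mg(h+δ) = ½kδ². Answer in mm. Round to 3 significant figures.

52.9 mm

k = Gd⁴/(8D³N_a) = (77.1×10³)(2.2⁴)/(8·11.7³·22) = 6.4073 N/mm
W = mg = 6.3 × 9.81 = 61.803 N
½kδ² − Wδ − Wh = 0 → δ = (W + √(W² + 2kWh))/k
δ = (61.803 + √(3819.6 + 73099.8))/6.4073 = (61.803 + 277.34)/6.4073 = 52.931 mm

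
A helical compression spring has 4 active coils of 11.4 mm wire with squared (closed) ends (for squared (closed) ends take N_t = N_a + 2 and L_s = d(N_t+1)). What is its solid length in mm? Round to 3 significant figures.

79.8 mm

squared (closed) ends: N_t = N_a + 2 = 4 + 2 = 6
L_s = d·(N_t+1) = 11.4 × 7 = 79.8 mm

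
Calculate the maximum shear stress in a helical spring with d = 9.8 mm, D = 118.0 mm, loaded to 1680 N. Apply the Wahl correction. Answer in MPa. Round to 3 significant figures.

Spring index C = D/d = 118.0/9.8 = 12.0408
K_W = (4C−1)/(4C−4) + 0.615/C = 47.163/44.163 + 0.0511 = 1.1190
τ₀ = 8FD/(πd³) = 8·1680·118.0/(π·9.8³) = 1.58592e+06/2956.8 = 536.36 MPa
τ_max = K·τ₀ = 1.1190 × 536.36 = 600.19 MPa

600 MPa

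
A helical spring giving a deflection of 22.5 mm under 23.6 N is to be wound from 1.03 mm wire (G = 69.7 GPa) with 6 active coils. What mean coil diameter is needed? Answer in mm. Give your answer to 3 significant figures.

Required rate k = F/δ = 23.6/22.5 = 1.0489 N/mm
D = (Gd⁴/(8N_a·k))^(1/3) = (69.7×10³·1.03⁴/(8·6·1.0489))^(1/3)
  = (1558.16)^(1/3) = 11.5932 mm

11.6 mm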